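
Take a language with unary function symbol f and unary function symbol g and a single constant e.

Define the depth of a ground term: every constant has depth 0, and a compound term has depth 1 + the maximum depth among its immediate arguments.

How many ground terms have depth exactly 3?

8

Count level by level. With function symbols f/1, g/1, the terms of depth ≤ k are the 1 constant together with each function applied to depth-≤(k−1) tuples, so N_k = 1 + N_{k-1} + N_{k-1}.
N_0 = 1
N_1 = 1 + 1 + 1 = 3
N_2 = 1 + 3 + 3 = 7
N_3 = 1 + 7 + 7 = 15
Terms of depth exactly 3: N_3 − N_2 = 15 − 7 = 8.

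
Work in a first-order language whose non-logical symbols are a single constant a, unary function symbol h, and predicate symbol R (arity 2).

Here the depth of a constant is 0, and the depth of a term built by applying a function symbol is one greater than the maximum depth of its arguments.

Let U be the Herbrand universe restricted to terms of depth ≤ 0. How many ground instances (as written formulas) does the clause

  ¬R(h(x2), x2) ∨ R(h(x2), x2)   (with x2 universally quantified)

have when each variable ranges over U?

Ground terms of depth ≤ 0:
  Let N_k count ground terms of depth at most k. Each non-constant term of depth ≤ k is some function symbol applied to depth-≤(k−1) arguments, giving N_k = 1 + N_{k-1}.
  N_0 = 1
  Explicitly: a.
So there is exactly 1 ground term available for substitution.
There is 1 variable to instantiate (x2),  occurring in at least one literal, so different choices give different ground instances.
Number of ground instances = 1.

1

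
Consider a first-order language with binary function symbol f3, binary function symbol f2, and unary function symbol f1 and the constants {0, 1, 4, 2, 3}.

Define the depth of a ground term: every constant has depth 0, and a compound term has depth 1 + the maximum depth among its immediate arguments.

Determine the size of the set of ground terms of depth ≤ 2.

Let N_k count ground terms of depth at most k. Each non-constant term of depth ≤ k is some function symbol applied to depth-≤(k−1) arguments, giving N_k = 5 + N_{k-1}^2 + N_{k-1}^2 + N_{k-1}.
N_0 = 5
N_1 = 5 + 5^2 + 5^2 + 5 = 60
N_2 = 5 + 60^2 + 60^2 + 60 = 7265

7265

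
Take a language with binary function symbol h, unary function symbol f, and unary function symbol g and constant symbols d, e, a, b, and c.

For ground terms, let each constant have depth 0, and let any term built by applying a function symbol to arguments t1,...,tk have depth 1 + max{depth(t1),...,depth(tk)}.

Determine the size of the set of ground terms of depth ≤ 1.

Count level by level. With function symbols h/2, f/1, g/1, the terms of depth ≤ k are the 5 constants together with each function applied to depth-≤(k−1) tuples, so N_k = 5 + N_{k-1}^2 + N_{k-1} + N_{k-1}.
N_0 = 5
N_1 = 5 + 5^2 + 5 + 5 = 40

40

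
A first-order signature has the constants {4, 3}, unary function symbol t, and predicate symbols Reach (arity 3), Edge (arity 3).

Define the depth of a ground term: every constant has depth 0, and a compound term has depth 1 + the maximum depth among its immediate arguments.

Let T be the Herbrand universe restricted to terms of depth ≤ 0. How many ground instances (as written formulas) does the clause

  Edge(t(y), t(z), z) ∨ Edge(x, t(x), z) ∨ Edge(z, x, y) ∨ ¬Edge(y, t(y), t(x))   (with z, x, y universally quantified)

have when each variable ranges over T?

Ground terms of depth ≤ 0:
  Let N_k count ground terms of depth at most k. Each non-constant term of depth ≤ k is some function symbol applied to depth-≤(k−1) arguments, giving N_k = 2 + N_{k-1}.
  N_0 = 2
So there are 2 ground terms available for substitution.
Each of z, x, y ranges independently over the available ground terms, and distinct assignments produce distinct instances.
Number of ground instances = 2^3 = 8.

8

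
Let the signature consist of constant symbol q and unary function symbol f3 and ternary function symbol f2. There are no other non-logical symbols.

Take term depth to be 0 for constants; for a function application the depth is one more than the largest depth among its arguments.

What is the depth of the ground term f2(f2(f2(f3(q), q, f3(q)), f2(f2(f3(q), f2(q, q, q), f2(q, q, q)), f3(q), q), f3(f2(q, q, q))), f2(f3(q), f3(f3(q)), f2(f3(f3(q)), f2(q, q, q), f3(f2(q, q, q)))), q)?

5

depth(f3(q)) = 1 + depth(q) = 1 + 0 = 1
depth(f2(f3(q), q, f3(q))) = 1 + max(1, 0, 1) = 2
depth(f2(q, q, q)) = 1 + max(0, 0, 0) = 1
depth(f2(f3(q), f2(q, q, q), f2(q, q, q))) = 1 + max(1, 1, 1) = 2
depth(f2(f2(f3(q), f2(q, q, q), f2(q, q, q)), f3(q), q)) = 1 + max(2, 1, 0) = 3
depth(f3(f2(q, q, q))) = 1 + depth(f2(q, q, q)) = 1 + 1 = 2
depth(f2(f2(f3(q), q, f3(q)), f2(f2(f3(q), f2(q, q, q), f2(q, q, q)), f3(q), q), f3(f2(q, q, q)))) = 1 + max(2, 3, 2) = 4
depth(f3(f3(q))) = 1 + depth(f3(q)) = 1 + 1 = 2
depth(f2(f3(f3(q)), f2(q, q, q), f3(f2(q, q, q)))) = 1 + max(2, 1, 2) = 3
depth(f2(f3(q), f3(f3(q)), f2(f3(f3(q)), f2(q, q, q), f3(f2(q, q, q))))) = 1 + max(1, 2, 3) = 4
depth(f2(f2(f2(f3(q), q, f3(q)), f2(f2(f3(q), f2(q, q, q), f2(q, q, q)), f3(q), q), f3(f2(q, q, q))), f2(f3(q), f3(f3(q)), f2(f3(f3(q)), f2(q, q, q), f3(f2(q, q, q)))), q)) = 1 + max(4, 4, 0) = 5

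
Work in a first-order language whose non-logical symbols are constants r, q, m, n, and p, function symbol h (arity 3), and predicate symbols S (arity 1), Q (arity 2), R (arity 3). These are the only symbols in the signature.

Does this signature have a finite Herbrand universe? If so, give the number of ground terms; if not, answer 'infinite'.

infinite

The signature has at least one function symbol (h, arity 3) and at least one constant (r).
Iterating h gives infinitely many distinct ground terms: r, h(r, r, r), h(h(r, r, r), h(r, r, r), h(r, r, r)), ...
So the Herbrand universe is infinite.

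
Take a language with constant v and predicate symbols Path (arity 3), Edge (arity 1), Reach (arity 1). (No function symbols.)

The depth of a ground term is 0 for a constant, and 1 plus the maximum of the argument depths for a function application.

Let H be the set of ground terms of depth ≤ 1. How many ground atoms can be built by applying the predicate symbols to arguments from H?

3

First count ground terms of depth ≤ 1.
With no function symbols every ground term is a constant, so there is exactly 1 ground term at every depth bound.
N_0 = 1
N_1 = 1
Explicitly: v.
So |H| = 1.
Each predicate of arity r yields |H|^r ground atoms (one per choice of an r-tuple from H):
  Path: 1^3 = 1;  Edge: 1;  Reach: 1
Total ground atoms: 1 + 1 + 1 = 3.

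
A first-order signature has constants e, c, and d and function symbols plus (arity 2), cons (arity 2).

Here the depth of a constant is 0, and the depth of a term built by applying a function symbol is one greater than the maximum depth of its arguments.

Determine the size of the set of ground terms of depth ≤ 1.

Write N_k for the number of ground terms of depth ≤ k. A term of depth ≤ k is either a constant or a function symbol applied to arguments of depth ≤ k−1, so N_k = 3 + N_{k-1}^2 + N_{k-1}^2.
N_0 = 3
N_1 = 3 + 3^2 + 3^2 = 21

21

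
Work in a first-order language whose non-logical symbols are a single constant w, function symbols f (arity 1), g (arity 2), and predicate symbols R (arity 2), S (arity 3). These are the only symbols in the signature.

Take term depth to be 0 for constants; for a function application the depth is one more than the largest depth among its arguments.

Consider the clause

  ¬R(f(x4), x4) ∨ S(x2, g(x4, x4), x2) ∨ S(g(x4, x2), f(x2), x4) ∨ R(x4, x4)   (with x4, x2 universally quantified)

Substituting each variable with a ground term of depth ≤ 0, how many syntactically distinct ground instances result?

1

Ground terms of depth ≤ 0:
  If N_k denotes the number of depth-≤k ground terms, the 1 constant gives N_0 = 1, and each function symbol of arity r contributes N_{k-1}^r new terms at level k: N_k = 1 + N_{k-1} + N_{k-1}^2.
  N_0 = 1
  Explicitly: w.
So there is exactly 1 ground term available for substitution.
The clause has 2 distinct variables (x4, x2), each appearing in the body. In the free term algebra distinct substitutions yield syntactically distinct ground instances.
Number of ground instances = 1^2 = 1.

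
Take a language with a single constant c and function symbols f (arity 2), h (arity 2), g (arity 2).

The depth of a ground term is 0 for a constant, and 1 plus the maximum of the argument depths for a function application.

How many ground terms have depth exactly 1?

Let N_k count ground terms of depth at most k. Each non-constant term of depth ≤ k is some function symbol applied to depth-≤(k−1) arguments, giving N_k = 1 + N_{k-1}^2 + N_{k-1}^2 + N_{k-1}^2.
N_0 = 1
N_1 = 1 + 1^2 + 1^2 + 1^2 = 4
Terms of depth exactly 1: N_1 − N_0 = 4 − 1 = 3.

3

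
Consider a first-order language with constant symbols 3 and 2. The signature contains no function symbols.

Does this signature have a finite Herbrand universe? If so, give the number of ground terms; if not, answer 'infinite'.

2

There are no function symbols, so every ground term is one of the 2 constants.
The Herbrand universe is {3, 2}, which is finite with 2 elements.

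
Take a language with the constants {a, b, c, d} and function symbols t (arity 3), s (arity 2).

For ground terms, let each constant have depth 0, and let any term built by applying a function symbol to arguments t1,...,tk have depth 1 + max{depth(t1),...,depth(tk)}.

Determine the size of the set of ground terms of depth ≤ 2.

599764

Let N_k = |{terms of depth ≤ k}|. Then N_0 = 4 and N_k = 4 + N_{k-1}^3 + N_{k-1}^2 for k ≥ 1 (one summand per function symbol, arity giving the exponent).
N_0 = 4
N_1 = 4 + 4^3 + 4^2 = 84
N_2 = 4 + 84^3 + 84^2 = 599764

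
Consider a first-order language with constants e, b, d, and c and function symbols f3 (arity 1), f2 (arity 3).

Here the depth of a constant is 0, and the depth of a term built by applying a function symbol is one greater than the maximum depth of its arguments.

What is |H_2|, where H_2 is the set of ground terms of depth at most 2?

373324

Count level by level. With function symbols f3/1, f2/3, the terms of depth ≤ k are the 4 constants together with each function applied to depth-≤(k−1) tuples, so N_k = 4 + N_{k-1} + N_{k-1}^3.
N_0 = 4
N_1 = 4 + 4 + 4^3 = 72
N_2 = 4 + 72 + 72^3 = 373324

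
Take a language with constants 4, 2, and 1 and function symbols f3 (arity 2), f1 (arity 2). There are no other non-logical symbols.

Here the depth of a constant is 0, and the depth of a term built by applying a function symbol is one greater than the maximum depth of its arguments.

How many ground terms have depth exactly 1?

18

If N_k denotes the number of depth-≤k ground terms, the 3 constants give N_0 = 3, and each function symbol of arity r contributes N_{k-1}^r new terms at level k: N_k = 3 + N_{k-1}^2 + N_{k-1}^2.
N_0 = 3
N_1 = 3 + 3^2 + 3^2 = 21
Terms of depth exactly 1: N_1 − N_0 = 21 − 3 = 18.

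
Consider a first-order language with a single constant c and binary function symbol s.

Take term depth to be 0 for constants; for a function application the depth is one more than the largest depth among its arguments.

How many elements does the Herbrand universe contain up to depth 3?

Count level by level. With function symbols s/2, the terms of depth ≤ k are the 1 constant together with each function applied to depth-≤(k−1) tuples, so N_k = 1 + N_{k-1}^2.
N_0 = 1
N_1 = 1 + 1^2 = 2
N_2 = 1 + 2^2 = 5
N_3 = 1 + 5^2 = 26

26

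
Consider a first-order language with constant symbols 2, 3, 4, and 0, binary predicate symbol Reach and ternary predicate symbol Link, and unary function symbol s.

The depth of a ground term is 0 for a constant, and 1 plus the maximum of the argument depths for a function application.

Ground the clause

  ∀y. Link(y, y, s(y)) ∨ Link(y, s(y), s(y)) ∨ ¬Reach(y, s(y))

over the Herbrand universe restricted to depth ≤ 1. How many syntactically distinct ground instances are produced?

8

Ground terms of depth ≤ 1:
  Write N_k for the number of ground terms of depth ≤ k. A term of depth ≤ k is either a constant or a function symbol applied to arguments of depth ≤ k−1, so N_k = 4 + N_{k-1}.
  N_0 = 4
  N_1 = 4 + 4 = 8
  Explicitly: 2, 3, 4, 0, s(2), s(3), s(4), s(0).
So there are 8 ground terms available for substitution.
The clause has 1 distinct variable (y), which appears in the body. In the free term algebra distinct substitutions yield syntactically distinct ground instances.
Number of ground instances = 8.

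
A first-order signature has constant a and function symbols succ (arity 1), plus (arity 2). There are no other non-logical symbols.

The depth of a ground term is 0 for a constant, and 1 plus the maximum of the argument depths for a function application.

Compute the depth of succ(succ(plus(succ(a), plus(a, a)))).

depth(succ(a)) = 1 + depth(a) = 1 + 0 = 1
depth(plus(a, a)) = 1 + max(0, 0) = 1
depth(plus(succ(a), plus(a, a))) = 1 + max(1, 1) = 2
depth(succ(plus(succ(a), plus(a, a)))) = 1 + depth(plus(succ(a), plus(a, a))) = 1 + 2 = 3
depth(succ(succ(plus(succ(a), plus(a, a))))) = 1 + depth(succ(plus(succ(a), plus(a, a)))) = 1 + 3 = 4

4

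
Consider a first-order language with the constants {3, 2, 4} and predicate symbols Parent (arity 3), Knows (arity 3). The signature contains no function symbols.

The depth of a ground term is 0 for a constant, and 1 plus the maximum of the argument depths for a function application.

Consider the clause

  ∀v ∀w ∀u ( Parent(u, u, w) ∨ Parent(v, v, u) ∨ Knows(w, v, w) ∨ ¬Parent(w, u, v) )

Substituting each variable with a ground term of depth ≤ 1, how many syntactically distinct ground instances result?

Ground terms of depth ≤ 1:
  With no function symbols every ground term is a constant, so there are exactly 3 ground terms at every depth bound.
  N_0 = 3
  N_1 = 3
  Explicitly: 3, 2, 4.
So there are 3 ground terms available for substitution.
The clause has 3 distinct variables (v, w, u), each appearing in the body. In the free term algebra distinct substitutions yield syntactically distinct ground instances.
Number of ground instances = 3^3 = 27.

27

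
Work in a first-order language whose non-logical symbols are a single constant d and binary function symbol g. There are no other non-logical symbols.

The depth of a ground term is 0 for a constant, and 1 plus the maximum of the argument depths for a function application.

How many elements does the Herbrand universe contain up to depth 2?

5

Write N_k for the number of ground terms of depth ≤ k. A term of depth ≤ k is either a constant or a function symbol applied to arguments of depth ≤ k−1, so N_k = 1 + N_{k-1}^2.
N_0 = 1
N_1 = 1 + 1^2 = 2
N_2 = 1 + 2^2 = 5
Explicitly: d, g(d, d), g(d, g(d, d)), g(g(d, d), d), g(g(d, d), g(d, d)).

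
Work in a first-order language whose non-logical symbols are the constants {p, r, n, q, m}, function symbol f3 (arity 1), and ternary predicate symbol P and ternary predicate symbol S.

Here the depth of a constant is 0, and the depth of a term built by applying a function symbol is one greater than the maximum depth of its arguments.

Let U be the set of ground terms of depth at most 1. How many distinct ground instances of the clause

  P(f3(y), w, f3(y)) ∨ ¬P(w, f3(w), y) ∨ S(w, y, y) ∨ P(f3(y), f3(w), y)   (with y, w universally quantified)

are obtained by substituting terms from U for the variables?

Ground terms of depth ≤ 1:
  If N_k denotes the number of depth-≤k ground terms, the 5 constants give N_0 = 5, and each function symbol of arity r contributes N_{k-1}^r new terms at level k: N_k = 5 + N_{k-1}.
  N_0 = 5
  N_1 = 5 + 5 = 10
  Explicitly: p, r, n, q, m, f3(p), f3(r), f3(n), f3(q), f3(m).
So there are 10 ground terms available for substitution.
The body mentions every one of the 2 quantified variables; since ground terms form a free algebra, no two substitutions collapse to the same formula.
Number of ground instances = 10^2 = 100.

100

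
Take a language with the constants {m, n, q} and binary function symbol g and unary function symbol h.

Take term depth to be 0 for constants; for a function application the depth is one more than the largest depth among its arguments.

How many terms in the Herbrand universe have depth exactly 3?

Let N_k count ground terms of depth at most k. Each non-constant term of depth ≤ k is some function symbol applied to depth-≤(k−1) arguments, giving N_k = 3 + N_{k-1}^2 + N_{k-1}.
N_0 = 3
N_1 = 3 + 3^2 + 3 = 15
N_2 = 3 + 15^2 + 15 = 243
N_3 = 3 + 243^2 + 243 = 59295
Terms of depth exactly 3: N_3 − N_2 = 59295 − 243 = 59052.

59052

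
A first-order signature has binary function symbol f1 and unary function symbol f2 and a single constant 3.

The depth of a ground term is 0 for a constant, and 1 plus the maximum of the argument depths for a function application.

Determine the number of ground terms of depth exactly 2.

10

Let N_k count ground terms of depth at most k. Each non-constant term of depth ≤ k is some function symbol applied to depth-≤(k−1) arguments, giving N_k = 1 + N_{k-1}^2 + N_{k-1}.
N_0 = 1
N_1 = 1 + 1^2 + 1 = 3
N_2 = 1 + 3^2 + 3 = 13
Terms of depth exactly 2: N_2 − N_1 = 13 − 3 = 10.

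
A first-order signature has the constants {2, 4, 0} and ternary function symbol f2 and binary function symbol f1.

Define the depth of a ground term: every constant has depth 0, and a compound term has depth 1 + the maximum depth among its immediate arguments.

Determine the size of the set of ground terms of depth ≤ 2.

60843

Let N_k count ground terms of depth at most k. Each non-constant term of depth ≤ k is some function symbol applied to depth-≤(k−1) arguments, giving N_k = 3 + N_{k-1}^3 + N_{k-1}^2.
N_0 = 3
N_1 = 3 + 3^3 + 3^2 = 39
N_2 = 3 + 39^3 + 39^2 = 60843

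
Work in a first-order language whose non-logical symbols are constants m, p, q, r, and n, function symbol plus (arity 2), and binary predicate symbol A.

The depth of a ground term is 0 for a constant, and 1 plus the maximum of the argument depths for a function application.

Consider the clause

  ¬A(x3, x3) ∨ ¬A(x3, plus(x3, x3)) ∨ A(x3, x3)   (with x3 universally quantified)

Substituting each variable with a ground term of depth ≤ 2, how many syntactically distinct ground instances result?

Ground terms of depth ≤ 2:
  If N_k denotes the number of depth-≤k ground terms, the 5 constants give N_0 = 5, and each function symbol of arity r contributes N_{k-1}^r new terms at level k: N_k = 5 + N_{k-1}^2.
  N_0 = 5
  N_1 = 5 + 5^2 = 30
  N_2 = 5 + 30^2 = 905
So there are 905 ground terms available for substitution.
The variable x3 ranges independently over the available ground terms, and distinct assignments produce distinct instances.
Number of ground instances = 905.

905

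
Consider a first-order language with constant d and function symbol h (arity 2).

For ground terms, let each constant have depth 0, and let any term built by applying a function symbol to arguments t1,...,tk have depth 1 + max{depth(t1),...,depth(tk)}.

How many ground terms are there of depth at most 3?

26

Count level by level. With function symbols h/2, the terms of depth ≤ k are the 1 constant together with each function applied to depth-≤(k−1) tuples, so N_k = 1 + N_{k-1}^2.
N_0 = 1
N_1 = 1 + 1^2 = 2
N_2 = 1 + 2^2 = 5
N_3 = 1 + 5^2 = 26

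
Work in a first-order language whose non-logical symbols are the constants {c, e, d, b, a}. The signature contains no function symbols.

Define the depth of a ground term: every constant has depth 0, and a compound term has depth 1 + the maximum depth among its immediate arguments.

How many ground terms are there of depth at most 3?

5

With no function symbols every ground term is a constant, so there are exactly 5 ground terms at every depth bound.
N_0 = 5
N_1 = 5
N_2 = 5
N_3 = 5
Explicitly: c, e, d, b, a.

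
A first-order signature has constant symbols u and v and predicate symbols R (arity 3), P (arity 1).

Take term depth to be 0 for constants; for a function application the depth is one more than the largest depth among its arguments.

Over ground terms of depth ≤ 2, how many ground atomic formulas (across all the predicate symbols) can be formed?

10

First count ground terms of depth ≤ 2.
With no function symbols every ground term is a constant, so there are exactly 2 ground terms at every depth bound.
N_0 = 2
N_1 = 2
N_2 = 2
Explicitly: u, v.
So |H| = 2.
Ground atoms are formed by filling each argument slot of a predicate with a term from H, so an r-ary predicate gives |H|^r atoms:
  R: 2^3 = 8;  P: 2
Total ground atoms: 8 + 2 = 10.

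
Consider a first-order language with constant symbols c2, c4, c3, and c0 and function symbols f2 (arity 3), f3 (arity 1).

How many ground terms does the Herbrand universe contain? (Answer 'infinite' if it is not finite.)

The signature has at least one function symbol (f2, arity 3) and at least one constant (c2).
Iterating f2 gives infinitely many distinct ground terms: c2, f2(c2, c2, c2), f2(f2(c2, c2, c2), f2(c2, c2, c2), f2(c2, c2, c2)), ...
So the Herbrand universe is infinite.

infinite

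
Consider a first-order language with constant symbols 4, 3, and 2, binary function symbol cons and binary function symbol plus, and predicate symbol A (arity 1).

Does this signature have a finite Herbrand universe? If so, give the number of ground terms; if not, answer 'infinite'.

infinite

The signature has at least one function symbol (cons, arity 2) and at least one constant (4).
Iterating cons gives infinitely many distinct ground terms: 4, cons(4, 4), cons(cons(4, 4), cons(4, 4)), ...
So the Herbrand universe is infinite.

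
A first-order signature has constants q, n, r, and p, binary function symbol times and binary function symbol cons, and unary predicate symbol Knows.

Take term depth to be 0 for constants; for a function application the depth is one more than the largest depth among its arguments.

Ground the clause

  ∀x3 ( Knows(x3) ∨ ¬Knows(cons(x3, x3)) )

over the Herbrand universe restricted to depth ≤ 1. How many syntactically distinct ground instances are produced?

Ground terms of depth ≤ 1:
  Let N_k = |{terms of depth ≤ k}|. Then N_0 = 4 and N_k = 4 + N_{k-1}^2 + N_{k-1}^2 for k ≥ 1 (one summand per function symbol, arity giving the exponent).
  N_0 = 4
  N_1 = 4 + 4^2 + 4^2 = 36
So there are 36 ground terms available for substitution.
The variable x3 ranges independently over the available ground terms, and distinct assignments produce distinct instances.
Number of ground instances = 36.

36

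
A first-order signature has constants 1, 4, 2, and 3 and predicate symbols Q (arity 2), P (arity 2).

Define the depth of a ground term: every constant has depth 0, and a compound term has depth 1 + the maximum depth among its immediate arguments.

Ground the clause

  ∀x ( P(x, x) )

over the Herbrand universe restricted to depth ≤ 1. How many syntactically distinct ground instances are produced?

Ground terms of depth ≤ 1:
  With no function symbols every ground term is a constant, so there are exactly 4 ground terms at every depth bound.
  N_0 = 4
  N_1 = 4
  Explicitly: 1, 4, 2, 3.
So there are 4 ground terms available for substitution.
The body mentions the single quantified variable x; since ground terms form a free algebra, no two substitutions collapse to the same formula.
Number of ground instances = 4.

4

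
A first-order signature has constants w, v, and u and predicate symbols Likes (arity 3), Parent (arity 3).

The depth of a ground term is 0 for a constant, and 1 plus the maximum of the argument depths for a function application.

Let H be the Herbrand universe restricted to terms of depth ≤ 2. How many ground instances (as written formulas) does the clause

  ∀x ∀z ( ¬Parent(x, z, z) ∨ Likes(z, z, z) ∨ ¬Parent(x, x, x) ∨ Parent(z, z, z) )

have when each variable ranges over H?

9

Ground terms of depth ≤ 2:
  With no function symbols every ground term is a constant, so there are exactly 3 ground terms at every depth bound.
  N_0 = 3
  N_1 = 3
  N_2 = 3
  Explicitly: w, v, u.
So there are 3 ground terms available for substitution.
Each of x, z ranges independently over the available ground terms, and distinct assignments produce distinct instances.
Number of ground instances = 3^2 = 9.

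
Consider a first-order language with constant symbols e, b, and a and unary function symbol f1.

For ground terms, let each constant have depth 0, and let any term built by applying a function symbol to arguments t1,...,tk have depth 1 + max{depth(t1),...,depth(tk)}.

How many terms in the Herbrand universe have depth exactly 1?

3

Let N_k count ground terms of depth at most k. Each non-constant term of depth ≤ k is some function symbol applied to depth-≤(k−1) arguments, giving N_k = 3 + N_{k-1}.
N_0 = 3
N_1 = 3 + 3 = 6
Terms of depth exactly 1: N_1 − N_0 = 6 − 3 = 3.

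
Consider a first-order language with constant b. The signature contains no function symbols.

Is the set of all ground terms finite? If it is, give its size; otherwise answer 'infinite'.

1

There are no function symbols, so the only ground term is the single constant.
The Herbrand universe is {b}, finite with 1 element.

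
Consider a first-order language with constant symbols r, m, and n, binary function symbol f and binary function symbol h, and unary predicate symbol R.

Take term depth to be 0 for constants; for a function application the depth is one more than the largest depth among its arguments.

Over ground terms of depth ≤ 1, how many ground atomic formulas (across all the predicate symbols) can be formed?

First count ground terms of depth ≤ 1.
Write N_k for the number of ground terms of depth ≤ k. A term of depth ≤ k is either a constant or a function symbol applied to arguments of depth ≤ k−1, so N_k = 3 + N_{k-1}^2 + N_{k-1}^2.
N_0 = 3
N_1 = 3 + 3^2 + 3^2 = 21
So |H| = 21.
A ground atom is a predicate applied to a tuple of terms from H, so the count is the sum over predicates of |H|^arity:
  R: 21
Total ground atoms: 21.

21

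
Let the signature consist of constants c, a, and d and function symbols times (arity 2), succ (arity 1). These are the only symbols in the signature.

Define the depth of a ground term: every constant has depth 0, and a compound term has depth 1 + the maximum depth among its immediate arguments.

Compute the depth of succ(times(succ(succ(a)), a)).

4

depth(succ(a)) = 1 + depth(a) = 1 + 0 = 1
depth(succ(succ(a))) = 1 + depth(succ(a)) = 1 + 1 = 2
depth(times(succ(succ(a)), a)) = 1 + max(2, 0) = 3
depth(succ(times(succ(succ(a)), a))) = 1 + depth(times(succ(succ(a)), a)) = 1 + 3 = 4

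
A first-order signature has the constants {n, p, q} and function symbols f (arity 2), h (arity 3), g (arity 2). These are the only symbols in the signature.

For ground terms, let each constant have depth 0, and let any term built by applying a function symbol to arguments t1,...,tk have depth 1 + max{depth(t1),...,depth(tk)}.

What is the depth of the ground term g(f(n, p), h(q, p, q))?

2

depth(f(n, p)) = 1 + max(0, 0) = 1
depth(h(q, p, q)) = 1 + max(0, 0, 0) = 1
depth(g(f(n, p), h(q, p, q))) = 1 + max(1, 1) = 2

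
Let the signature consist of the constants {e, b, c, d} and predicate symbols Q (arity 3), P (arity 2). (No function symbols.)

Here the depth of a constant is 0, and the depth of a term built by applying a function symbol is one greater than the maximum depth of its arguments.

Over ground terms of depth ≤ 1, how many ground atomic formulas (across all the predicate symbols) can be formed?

First count ground terms of depth ≤ 1.
With no function symbols every ground term is a constant, so there are exactly 4 ground terms at every depth bound.
N_0 = 4
N_1 = 4
Explicitly: e, b, c, d.
So |H| = 4.
A ground atom is a predicate applied to a tuple of terms from H, so the count is the sum over predicates of |H|^arity:
  Q: 4^3 = 64;  P: 4^2 = 16
Total ground atoms: 64 + 16 = 80.

80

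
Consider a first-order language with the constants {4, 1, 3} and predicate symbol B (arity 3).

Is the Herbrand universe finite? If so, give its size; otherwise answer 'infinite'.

3

There are no function symbols, so every ground term is one of the 3 constants.
The Herbrand universe is {4, 1, 3}, which is finite with 3 elements.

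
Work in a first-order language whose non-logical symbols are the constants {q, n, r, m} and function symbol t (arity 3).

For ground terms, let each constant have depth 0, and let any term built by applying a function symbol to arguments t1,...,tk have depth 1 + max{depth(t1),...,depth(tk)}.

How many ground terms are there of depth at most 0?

4

If N_k denotes the number of depth-≤k ground terms, the 4 constants give N_0 = 4, and each function symbol of arity r contributes N_{k-1}^r new terms at level k: N_k = 4 + N_{k-1}^3.
N_0 = 4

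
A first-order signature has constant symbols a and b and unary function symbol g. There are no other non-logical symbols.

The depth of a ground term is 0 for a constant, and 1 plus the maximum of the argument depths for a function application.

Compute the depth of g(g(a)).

2

depth(g(a)) = 1 + depth(a) = 1 + 0 = 1
depth(g(g(a))) = 1 + depth(g(a)) = 1 + 1 = 2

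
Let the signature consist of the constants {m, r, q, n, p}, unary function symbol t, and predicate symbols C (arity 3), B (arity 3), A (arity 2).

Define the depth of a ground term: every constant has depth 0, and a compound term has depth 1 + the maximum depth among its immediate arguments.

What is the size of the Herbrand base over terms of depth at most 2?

First count ground terms of depth ≤ 2.
Write N_k for the number of ground terms of depth ≤ k. A term of depth ≤ k is either a constant or a function symbol applied to arguments of depth ≤ k−1, so N_k = 5 + N_{k-1}.
N_0 = 5
N_1 = 5 + 5 = 10
N_2 = 5 + 10 = 15
So |H| = 15.
Ground atoms are formed by filling each argument slot of a predicate with a term from H, so an r-ary predicate gives |H|^r atoms:
  C: 15^3 = 3375;  B: 15^3 = 3375;  A: 15^2 = 225
Total ground atoms: 3375 + 3375 + 225 = 6975.

6975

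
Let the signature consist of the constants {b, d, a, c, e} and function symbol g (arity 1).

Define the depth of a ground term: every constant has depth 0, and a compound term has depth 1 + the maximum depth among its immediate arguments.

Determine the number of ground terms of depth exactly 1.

If N_k denotes the number of depth-≤k ground terms, the 5 constants give N_0 = 5, and each function symbol of arity r contributes N_{k-1}^r new terms at level k: N_k = 5 + N_{k-1}.
N_0 = 5
N_1 = 5 + 5 = 10
Terms of depth exactly 1: N_1 − N_0 = 10 − 5 = 5.

5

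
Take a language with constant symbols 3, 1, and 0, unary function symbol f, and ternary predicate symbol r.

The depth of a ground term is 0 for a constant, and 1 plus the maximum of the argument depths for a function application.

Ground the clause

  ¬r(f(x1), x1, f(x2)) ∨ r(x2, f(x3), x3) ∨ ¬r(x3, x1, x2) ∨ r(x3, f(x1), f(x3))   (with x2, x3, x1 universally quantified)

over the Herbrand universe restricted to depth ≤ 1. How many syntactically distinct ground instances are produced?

Ground terms of depth ≤ 1:
  Write N_k for the number of ground terms of depth ≤ k. A term of depth ≤ k is either a constant or a function symbol applied to arguments of depth ≤ k−1, so N_k = 3 + N_{k-1}.
  N_0 = 3
  N_1 = 3 + 3 = 6
  Explicitly: 3, 1, 0, f(3), f(1), f(0).
So there are 6 ground terms available for substitution.
Each of x2, x3, x1 ranges independently over the available ground terms, and distinct assignments produce distinct instances.
Number of ground instances = 6^3 = 216.

216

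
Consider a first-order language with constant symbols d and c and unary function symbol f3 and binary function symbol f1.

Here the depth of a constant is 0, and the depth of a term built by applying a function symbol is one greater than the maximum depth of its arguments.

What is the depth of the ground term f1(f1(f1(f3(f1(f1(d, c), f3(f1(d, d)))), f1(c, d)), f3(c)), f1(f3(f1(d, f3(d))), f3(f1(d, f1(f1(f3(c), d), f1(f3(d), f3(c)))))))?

depth(f1(d, c)) = 1 + max(0, 0) = 1
depth(f1(d, d)) = 1 + max(0, 0) = 1
depth(f3(f1(d, d))) = 1 + depth(f1(d, d)) = 1 + 1 = 2
depth(f1(f1(d, c), f3(f1(d, d)))) = 1 + max(1, 2) = 3
depth(f3(f1(f1(d, c), f3(f1(d, d))))) = 1 + depth(f1(f1(d, c), f3(f1(d, d)))) = 1 + 3 = 4
depth(f1(c, d)) = 1 + max(0, 0) = 1
depth(f1(f3(f1(f1(d, c), f3(f1(d, d)))), f1(c, d))) = 1 + max(4, 1) = 5
depth(f3(c)) = 1 + depth(c) = 1 + 0 = 1
depth(f1(f1(f3(f1(f1(d, c), f3(f1(d, d)))), f1(c, d)), f3(c))) = 1 + max(5, 1) = 6
depth(f3(d)) = 1 + depth(d) = 1 + 0 = 1
depth(f1(d, f3(d))) = 1 + max(0, 1) = 2
depth(f3(f1(d, f3(d)))) = 1 + depth(f1(d, f3(d))) = 1 + 2 = 3
depth(f1(f3(c), d)) = 1 + max(1, 0) = 2
depth(f1(f3(d), f3(c))) = 1 + max(1, 1) = 2
depth(f1(f1(f3(c), d), f1(f3(d), f3(c)))) = 1 + max(2, 2) = 3
depth(f1(d, f1(f1(f3(c), d), f1(f3(d), f3(c))))) = 1 + max(0, 3) = 4
depth(f3(f1(d, f1(f1(f3(c), d), f1(f3(d), f3(c)))))) = 1 + depth(f1(d, f1(f1(f3(c), d), f1(f3(d), f3(c))))) = 1 + 4 = 5
depth(f1(f3(f1(d, f3(d))), f3(f1(d, f1(f1(f3(c), d), f1(f3(d), f3(c))))))) = 1 + max(3, 5) = 6
depth(f1(f1(f1(f3(f1(f1(d, c), f3(f1(d, d)))), f1(c, d)), f3(c)), f1(f3(f1(d, f3(d))), f3(f1(d, f1(f1(f3(c), d), f1(f3(d), f3(c)))))))) = 1 + max(6, 6) = 7

7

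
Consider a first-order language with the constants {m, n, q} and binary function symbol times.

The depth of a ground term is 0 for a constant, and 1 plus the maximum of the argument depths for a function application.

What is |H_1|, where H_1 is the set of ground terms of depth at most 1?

12

Write N_k for the number of ground terms of depth ≤ k. A term of depth ≤ k is either a constant or a function symbol applied to arguments of depth ≤ k−1, so N_k = 3 + N_{k-1}^2.
N_0 = 3
N_1 = 3 + 3^2 = 12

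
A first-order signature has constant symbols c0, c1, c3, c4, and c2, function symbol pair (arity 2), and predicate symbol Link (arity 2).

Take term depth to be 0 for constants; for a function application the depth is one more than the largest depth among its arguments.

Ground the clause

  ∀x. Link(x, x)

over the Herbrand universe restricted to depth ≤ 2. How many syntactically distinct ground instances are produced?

905

Ground terms of depth ≤ 2:
  Write N_k for the number of ground terms of depth ≤ k. A term of depth ≤ k is either a constant or a function symbol applied to arguments of depth ≤ k−1, so N_k = 5 + N_{k-1}^2.
  N_0 = 5
  N_1 = 5 + 5^2 = 30
  N_2 = 5 + 30^2 = 905
So there are 905 ground terms available for substitution.
There is 1 variable to instantiate (x),  occurring in at least one literal, so different choices give different ground instances.
Number of ground instances = 905.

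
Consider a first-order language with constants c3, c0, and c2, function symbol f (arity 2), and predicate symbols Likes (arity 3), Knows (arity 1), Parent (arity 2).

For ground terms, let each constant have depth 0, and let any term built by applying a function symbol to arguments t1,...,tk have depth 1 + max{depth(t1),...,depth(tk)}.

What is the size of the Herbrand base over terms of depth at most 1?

1884

First count ground terms of depth ≤ 1.
Write N_k for the number of ground terms of depth ≤ k. A term of depth ≤ k is either a constant or a function symbol applied to arguments of depth ≤ k−1, so N_k = 3 + N_{k-1}^2.
N_0 = 3
N_1 = 3 + 3^2 = 12
Explicitly: c3, c0, c2, f(c3, c3), f(c3, c0), f(c3, c2), f(c0, c3), f(c0, c0), f(c0, c2), f(c2, c3), f(c2, c0), f(c2, c2).
So |H| = 12.
Ground atoms are formed by filling each argument slot of a predicate with a term from H, so an r-ary predicate gives |H|^r atoms:
  Likes: 12^3 = 1728;  Knows: 12;  Parent: 12^2 = 144
Total ground atoms: 1728 + 12 + 144 = 1884.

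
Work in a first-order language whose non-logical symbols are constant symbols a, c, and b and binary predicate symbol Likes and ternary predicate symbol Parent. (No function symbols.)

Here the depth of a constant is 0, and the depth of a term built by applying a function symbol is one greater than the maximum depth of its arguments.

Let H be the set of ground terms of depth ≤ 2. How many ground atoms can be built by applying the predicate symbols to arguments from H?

First count ground terms of depth ≤ 2.
With no function symbols every ground term is a constant, so there are exactly 3 ground terms at every depth bound.
N_0 = 3
N_1 = 3
N_2 = 3
Explicitly: a, c, b.
So |H| = 3.
For each predicate symbol, the number of ground atoms is |H| raised to its arity; summing:
  Likes: 3^2 = 9;  Parent: 3^3 = 27
Total ground atoms: 9 + 27 = 36.

36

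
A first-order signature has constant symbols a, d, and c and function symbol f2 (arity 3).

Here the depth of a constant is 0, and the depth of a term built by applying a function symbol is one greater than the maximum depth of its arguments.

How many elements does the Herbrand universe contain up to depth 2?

27003

If N_k denotes the number of depth-≤k ground terms, the 3 constants give N_0 = 3, and each function symbol of arity r contributes N_{k-1}^r new terms at level k: N_k = 3 + N_{k-1}^3.
N_0 = 3
N_1 = 3 + 3^3 = 30
N_2 = 3 + 30^3 = 27003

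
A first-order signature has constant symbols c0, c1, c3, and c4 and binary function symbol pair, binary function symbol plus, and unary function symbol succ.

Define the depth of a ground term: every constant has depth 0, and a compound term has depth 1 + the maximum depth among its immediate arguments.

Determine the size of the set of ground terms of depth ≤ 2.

Let N_k count ground terms of depth at most k. Each non-constant term of depth ≤ k is some function symbol applied to depth-≤(k−1) arguments, giving N_k = 4 + N_{k-1}^2 + N_{k-1}^2 + N_{k-1}.
N_0 = 4
N_1 = 4 + 4^2 + 4^2 + 4 = 40
N_2 = 4 + 40^2 + 40^2 + 40 = 3244

3244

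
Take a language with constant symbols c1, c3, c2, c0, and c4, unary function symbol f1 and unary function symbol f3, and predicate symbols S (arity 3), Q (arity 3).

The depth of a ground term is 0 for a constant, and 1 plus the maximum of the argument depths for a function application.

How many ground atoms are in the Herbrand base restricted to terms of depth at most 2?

85750

First count ground terms of depth ≤ 2.
Count level by level. With function symbols f1/1, f3/1, the terms of depth ≤ k are the 5 constants together with each function applied to depth-≤(k−1) tuples, so N_k = 5 + N_{k-1} + N_{k-1}.
N_0 = 5
N_1 = 5 + 5 + 5 = 15
N_2 = 5 + 15 + 15 = 35
So |H| = 35.
For each predicate symbol, the number of ground atoms is |H| raised to its arity; summing:
  S: 35^3 = 42875;  Q: 35^3 = 42875
Total ground atoms: 42875 + 42875 = 85750.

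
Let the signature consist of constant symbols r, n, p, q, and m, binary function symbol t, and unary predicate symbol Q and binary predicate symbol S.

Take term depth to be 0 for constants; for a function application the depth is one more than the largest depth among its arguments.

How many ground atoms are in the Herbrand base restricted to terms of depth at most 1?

First count ground terms of depth ≤ 1.
Let N_k = |{terms of depth ≤ k}|. Then N_0 = 5 and N_k = 5 + N_{k-1}^2 for k ≥ 1 (one summand per function symbol, arity giving the exponent).
N_0 = 5
N_1 = 5 + 5^2 = 30
So |H| = 30.
Each predicate of arity r yields |H|^r ground atoms (one per choice of an r-tuple from H):
  Q: 30;  S: 30^2 = 900
Total ground atoms: 30 + 900 = 930.

930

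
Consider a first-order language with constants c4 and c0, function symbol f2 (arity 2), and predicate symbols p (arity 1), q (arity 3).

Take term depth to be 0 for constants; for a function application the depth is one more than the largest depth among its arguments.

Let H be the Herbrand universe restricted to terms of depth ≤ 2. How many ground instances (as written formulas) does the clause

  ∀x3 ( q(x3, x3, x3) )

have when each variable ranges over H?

Ground terms of depth ≤ 2:
  If N_k denotes the number of depth-≤k ground terms, the 2 constants give N_0 = 2, and each function symbol of arity r contributes N_{k-1}^r new terms at level k: N_k = 2 + N_{k-1}^2.
  N_0 = 2
  N_1 = 2 + 2^2 = 6
  N_2 = 2 + 6^2 = 38
So there are 38 ground terms available for substitution.
The variable x3 ranges independently over the available ground terms, and distinct assignments produce distinct instances.
Number of ground instances = 38.

38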